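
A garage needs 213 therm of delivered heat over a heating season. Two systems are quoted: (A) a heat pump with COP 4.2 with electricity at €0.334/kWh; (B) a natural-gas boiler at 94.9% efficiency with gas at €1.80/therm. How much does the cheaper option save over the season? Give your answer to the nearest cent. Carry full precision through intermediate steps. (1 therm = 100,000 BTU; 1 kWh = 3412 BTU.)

Heat load = 213 therm × 100,000 = 21,300,000 BTU
Gas: input = 21,300,000 / 0.949 = 22,444,679 BTU = 224.4 therm → 224.4 × €1.80 = €404.00
Heat pump: 21,300,000 BTU / 3412 = 6,243 kWh heat; / 4.2 = 1,486 kWh in → × €0.334 = €496.44
Difference = |€404.00 − €496.44| = €92.44

€92.44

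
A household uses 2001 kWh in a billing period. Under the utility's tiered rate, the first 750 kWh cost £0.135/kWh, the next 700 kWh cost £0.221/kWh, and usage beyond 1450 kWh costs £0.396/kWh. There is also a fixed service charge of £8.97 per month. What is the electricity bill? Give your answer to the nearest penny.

£483.12

First 750 kWh × £0.135 = £101.25
Next 700 kWh × £0.221 = £154.70
Remaining 551 kWh × £0.396 = £218.20
Energy charge = £474.15; + service £8.97 = £483.12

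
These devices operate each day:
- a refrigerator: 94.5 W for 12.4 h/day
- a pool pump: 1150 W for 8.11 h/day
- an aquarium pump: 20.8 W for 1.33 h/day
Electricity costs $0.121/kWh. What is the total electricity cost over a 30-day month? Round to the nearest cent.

refrigerator: 94.5 W × 12.4 h × 30 d = 35,154 Wh = 35.15 kWh
pool pump: 1150 W × 8.11 h × 30 d = 279,795 Wh = 279.8 kWh
aquarium pump: 20.8 W × 1.33 h × 30 d = 830 Wh = 0.8299 kWh
Total energy = 35.15 + 279.8 + 0.8299 = 315.8 kWh
Cost = 315.8 kWh × $0.121 = $38.21

$38.21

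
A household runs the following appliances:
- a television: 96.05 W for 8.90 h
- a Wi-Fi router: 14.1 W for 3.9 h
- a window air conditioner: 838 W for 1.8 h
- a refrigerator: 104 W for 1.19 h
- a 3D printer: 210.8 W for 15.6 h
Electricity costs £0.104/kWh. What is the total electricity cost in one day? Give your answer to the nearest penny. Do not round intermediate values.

television: 96.05 W × 8.90 h = 855 Wh = 0.8548 kWh
Wi-Fi router: 14.1 W × 3.9 h = 55 Wh = 0.05499 kWh
window air conditioner: 838 W × 1.8 h = 1,508 Wh = 1.508 kWh
refrigerator: 104 W × 1.19 h = 124 Wh = 0.1238 kWh
3D printer: 210.8 W × 15.6 h = 3,288 Wh = 3.288 kWh
Total energy = 0.8548 + 0.05499 + 1.508 + 0.1238 + 3.288 = 5.83 kWh
Cost = 5.83 kWh × £0.104 = £0.61

£0.61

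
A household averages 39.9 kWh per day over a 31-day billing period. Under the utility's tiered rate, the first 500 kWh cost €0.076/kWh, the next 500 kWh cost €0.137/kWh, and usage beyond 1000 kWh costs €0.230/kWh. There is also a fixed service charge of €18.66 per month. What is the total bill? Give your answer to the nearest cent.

Usage = 39.9 kWh/day × 31 days = 1236.9 kWh
First 500 kWh × €0.076 = €38.00
Next 500 kWh × €0.137 = €68.50
Remaining 236.9 kWh × €0.230 = €54.49
Energy charge = €160.99; + service €18.66 = €179.65

€179.65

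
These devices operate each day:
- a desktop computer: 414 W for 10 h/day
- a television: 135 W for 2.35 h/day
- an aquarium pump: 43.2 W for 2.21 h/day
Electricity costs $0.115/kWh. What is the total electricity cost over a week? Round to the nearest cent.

desktop computer: 414 W × 10 h × 7 d = 28,980 Wh = 28.98 kWh
television: 135 W × 2.35 h × 7 d = 2,221 Wh = 2.221 kWh
aquarium pump: 43.2 W × 2.21 h × 7 d = 668 Wh = 0.6683 kWh
Total energy = 28.98 + 2.221 + 0.6683 = 31.87 kWh
Cost = 31.87 kWh × $0.115 = $3.66

$3.66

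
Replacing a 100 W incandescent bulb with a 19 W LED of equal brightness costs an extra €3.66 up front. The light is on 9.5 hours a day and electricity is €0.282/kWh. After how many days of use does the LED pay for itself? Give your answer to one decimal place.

Power saved = 100 − 19 = 81 W
Daily energy saved = 81 W × 9.5 h = 769.5 Wh = 0.7695 kWh
Daily savings = 0.7695 × €0.282 = €0.2170
Payback = €3.66 / €0.2170 per day = 16.87 days

16.9 days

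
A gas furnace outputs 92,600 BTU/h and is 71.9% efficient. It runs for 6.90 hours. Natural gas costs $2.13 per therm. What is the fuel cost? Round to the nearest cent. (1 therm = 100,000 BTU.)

Heat delivered = 92,600 BTU/h × 6.90 h = 638,940 BTU
Gas input = 638,940 / 0.719 = 888,651 BTU
= 888,651 / 100,000 = 8.887 therm
Cost = 8.887 × $2.13/therm = $18.93

$18.93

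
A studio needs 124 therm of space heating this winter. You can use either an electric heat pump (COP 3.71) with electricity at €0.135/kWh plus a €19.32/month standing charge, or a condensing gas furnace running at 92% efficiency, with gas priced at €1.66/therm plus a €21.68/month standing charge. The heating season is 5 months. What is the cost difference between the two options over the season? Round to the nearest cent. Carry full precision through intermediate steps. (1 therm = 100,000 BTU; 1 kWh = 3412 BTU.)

Heat load = 124 therm × 100,000 = 12,400,000 BTU
Gas: input = 12,400,000 / 0.92 = 13,478,261 BTU = 134.8 therm → 134.8 × €1.66 = €223.74; + 5 × €21.68 standing = €332.14
Heat pump: 12,400,000 BTU / 3412 = 3,634 kWh heat; / 3.71 = 979.6 kWh in → × €0.135 = €132.24; + 5 × €19.32 standing = €228.84
Difference = |€332.14 − €228.84| = €103.30

€103.30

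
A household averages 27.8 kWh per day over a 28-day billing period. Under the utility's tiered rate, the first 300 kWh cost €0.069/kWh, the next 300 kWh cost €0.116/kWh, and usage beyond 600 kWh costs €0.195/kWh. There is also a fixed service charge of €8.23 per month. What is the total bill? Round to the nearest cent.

€98.52

Usage = 27.8 kWh/day × 28 days = 778.4 kWh
First 300 kWh × €0.069 = €20.70
Next 300 kWh × €0.116 = €34.80
Remaining 178.4 kWh × €0.195 = €34.79
Energy charge = €90.29; + service €8.23 = €98.52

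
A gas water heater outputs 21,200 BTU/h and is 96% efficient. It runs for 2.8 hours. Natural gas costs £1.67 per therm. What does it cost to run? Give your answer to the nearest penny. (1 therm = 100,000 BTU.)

£1.03

Heat delivered = 21,200 BTU/h × 2.8 h = 59,360 BTU
Gas input = 59,360 / 0.96 = 61,833 BTU
= 61,833 / 100,000 = 0.6183 therm
Cost = 0.6183 × £1.67/therm = £1.03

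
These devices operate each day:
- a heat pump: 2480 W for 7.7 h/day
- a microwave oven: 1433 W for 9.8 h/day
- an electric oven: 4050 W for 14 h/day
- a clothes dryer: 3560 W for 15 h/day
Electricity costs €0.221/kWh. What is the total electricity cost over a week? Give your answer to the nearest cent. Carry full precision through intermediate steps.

heat pump: 2480 W × 7.7 h × 7 d = 133,672 Wh = 133.7 kWh
microwave oven: 1433 W × 9.8 h × 7 d = 98,304 Wh = 98.3 kWh
electric oven: 4050 W × 14 h × 7 d = 396,900 Wh = 396.9 kWh
clothes dryer: 3560 W × 15 h × 7 d = 373,800 Wh = 373.8 kWh
Total energy = 133.7 + 98.3 + 396.9 + 373.8 = 1,003 kWh
Cost = 1,003 kWh × €0.221 = €221.59

€221.59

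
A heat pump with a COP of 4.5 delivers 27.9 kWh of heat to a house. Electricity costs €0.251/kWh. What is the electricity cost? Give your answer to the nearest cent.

€1.56

Electrical input = 27.9 kWh / 4.5 = 6.2 kWh
Cost = 6.2 × €0.251/kWh = €1.56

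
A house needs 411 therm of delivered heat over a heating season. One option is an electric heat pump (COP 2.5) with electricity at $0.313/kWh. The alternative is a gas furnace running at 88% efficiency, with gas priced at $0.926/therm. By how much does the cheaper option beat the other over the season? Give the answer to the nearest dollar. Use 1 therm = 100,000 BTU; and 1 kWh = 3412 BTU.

Heat load = 411 therm × 100,000 = 41,100,000 BTU
Gas: input = 41,100,000 / 0.88 = 46,704,545 BTU = 467 therm → 467 × $0.926 = $432.48
Heat pump: 41,100,000 BTU / 3412 = 12,050 kWh heat; / 2.5 = 4,818 kWh in → × $0.313 = $1,508.12
Difference = |$432.48 − $1,508.12| = $1,075.64 ≈ $1076

$1076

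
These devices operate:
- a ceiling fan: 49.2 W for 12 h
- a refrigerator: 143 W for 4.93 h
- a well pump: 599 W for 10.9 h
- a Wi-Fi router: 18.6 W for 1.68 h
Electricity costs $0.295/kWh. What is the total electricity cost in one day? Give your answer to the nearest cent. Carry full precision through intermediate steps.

ceiling fan: 49.2 W × 12 h = 590 Wh = 0.5904 kWh
refrigerator: 143 W × 4.93 h = 705 Wh = 0.705 kWh
well pump: 599 W × 10.9 h = 6,529 Wh = 6.529 kWh
Wi-Fi router: 18.6 W × 1.68 h = 31 Wh = 0.03125 kWh
Total energy = 0.5904 + 0.705 + 6.529 + 0.03125 = 7.856 kWh
Cost = 7.856 kWh × $0.295 = $2.32

$2.32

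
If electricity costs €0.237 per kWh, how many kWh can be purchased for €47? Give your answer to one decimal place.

198.3 kWh

€47 / €0.237 per kWh = 198.3 kWh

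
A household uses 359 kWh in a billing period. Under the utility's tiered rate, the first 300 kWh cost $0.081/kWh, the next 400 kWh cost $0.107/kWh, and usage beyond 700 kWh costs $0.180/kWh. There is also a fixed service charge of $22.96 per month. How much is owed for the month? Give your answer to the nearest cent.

First 300 kWh × $0.081 = $24.30
Next 59 kWh × $0.107 = $6.31
Remaining tier: 0 kWh (not reached)
Energy charge = $30.61; + service $22.96 = $53.57

$53.57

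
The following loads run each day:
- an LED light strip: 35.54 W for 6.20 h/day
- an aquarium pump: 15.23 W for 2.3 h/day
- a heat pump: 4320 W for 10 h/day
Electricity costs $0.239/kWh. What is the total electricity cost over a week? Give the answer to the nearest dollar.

$73

LED light strip: 35.54 W × 6.20 h × 7 d = 1,542 Wh = 1.542 kWh
aquarium pump: 15.23 W × 2.3 h × 7 d = 245 Wh = 0.2452 kWh
heat pump: 4320 W × 10 h × 7 d = 302,400 Wh = 302.4 kWh
Total energy = 1.542 + 0.2452 + 302.4 = 304.2 kWh
Cost = 304.2 kWh × $0.239 = $72.70 ≈ $73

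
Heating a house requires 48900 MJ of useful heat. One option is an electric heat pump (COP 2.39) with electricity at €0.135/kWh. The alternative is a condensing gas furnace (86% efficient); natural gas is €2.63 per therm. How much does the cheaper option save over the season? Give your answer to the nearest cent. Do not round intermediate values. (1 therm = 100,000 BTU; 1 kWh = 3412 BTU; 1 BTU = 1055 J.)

Heat load = 48900 MJ = 48,900,000,000 J / 1055 = 46,350,711 BTU
Gas: input = 46,350,711 / 0.86 = 53,896,175 BTU = 539 therm → 539 × €2.63 = €1,417.47
Heat pump: 46,350,711 BTU / 3412 = 13,580 kWh heat; / 2.39 = 5,684 kWh in → × €0.135 = €767.33
Difference = |€1,417.47 − €767.33| = €650.14

€650.14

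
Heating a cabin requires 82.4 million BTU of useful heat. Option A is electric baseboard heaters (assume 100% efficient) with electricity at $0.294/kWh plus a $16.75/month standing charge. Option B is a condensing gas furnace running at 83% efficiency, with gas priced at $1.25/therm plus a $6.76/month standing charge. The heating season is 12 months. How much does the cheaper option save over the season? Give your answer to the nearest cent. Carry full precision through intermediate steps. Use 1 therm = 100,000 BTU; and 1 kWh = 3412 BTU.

$5979.03

Heat load = 82.4 × 10⁶ BTU = 82,400,000 BTU
Gas: input = 82,400,000 / 0.83 = 99,277,108 BTU = 992.8 therm → 992.8 × $1.25 = $1,240.96; + 12 × $6.76 standing = $1,322.08
Electric: 82,400,000 BTU / 3412 = 24,150 kWh → × $0.294 = $7,100.12; + 12 × $16.75 standing = $7,301.12
Difference = |$1,322.08 − $7,301.12| = $5,979.03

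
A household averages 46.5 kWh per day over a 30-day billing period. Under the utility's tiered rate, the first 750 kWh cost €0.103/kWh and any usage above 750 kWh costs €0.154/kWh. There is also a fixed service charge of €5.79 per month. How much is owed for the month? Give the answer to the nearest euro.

€182

Usage = 46.5 kWh/day × 30 days = 1395 kWh
First 750 kWh × €0.103 = €77.25
Remaining 645 kWh × €0.154 = €99.33
Energy charge = €176.58; + service €5.79 = €182.37 ≈ €182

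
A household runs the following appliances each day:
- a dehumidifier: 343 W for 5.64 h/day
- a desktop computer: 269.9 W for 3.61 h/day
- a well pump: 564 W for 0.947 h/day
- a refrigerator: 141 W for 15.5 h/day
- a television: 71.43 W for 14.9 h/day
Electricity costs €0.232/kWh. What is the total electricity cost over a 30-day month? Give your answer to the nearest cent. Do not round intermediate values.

dehumidifier: 343 W × 5.64 h × 30 d = 58,036 Wh = 58.04 kWh
desktop computer: 269.9 W × 3.61 h × 30 d = 29,230 Wh = 29.23 kWh
well pump: 564 W × 0.947 h × 30 d = 16,023 Wh = 16.02 kWh
refrigerator: 141 W × 15.5 h × 30 d = 65,565 Wh = 65.56 kWh
television: 71.43 W × 14.9 h × 30 d = 31,929 Wh = 31.93 kWh
Total energy = 58.04 + 29.23 + 16.02 + 65.56 + 31.93 = 200.8 kWh
Cost = 200.8 kWh × €0.232 = €46.58

€46.58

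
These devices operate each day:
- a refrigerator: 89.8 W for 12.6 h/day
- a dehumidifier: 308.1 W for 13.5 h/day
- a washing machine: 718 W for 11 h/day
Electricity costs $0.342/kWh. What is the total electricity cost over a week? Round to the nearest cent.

refrigerator: 89.8 W × 12.6 h × 7 d = 7,920 Wh = 7.92 kWh
dehumidifier: 308.1 W × 13.5 h × 7 d = 29,115 Wh = 29.12 kWh
washing machine: 718 W × 11 h × 7 d = 55,286 Wh = 55.29 kWh
Total energy = 7.92 + 29.12 + 55.29 = 92.32 kWh
Cost = 92.32 kWh × $0.342 = $31.57

$31.57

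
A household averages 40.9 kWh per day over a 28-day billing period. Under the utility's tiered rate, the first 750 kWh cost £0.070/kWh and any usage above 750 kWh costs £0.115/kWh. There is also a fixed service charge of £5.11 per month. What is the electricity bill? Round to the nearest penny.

Usage = 40.9 kWh/day × 28 days = 1145.2 kWh
First 750 kWh × £0.070 = £52.50
Remaining 395.2 kWh × £0.115 = £45.45
Energy charge = £97.95; + service £5.11 = £103.06

£103.06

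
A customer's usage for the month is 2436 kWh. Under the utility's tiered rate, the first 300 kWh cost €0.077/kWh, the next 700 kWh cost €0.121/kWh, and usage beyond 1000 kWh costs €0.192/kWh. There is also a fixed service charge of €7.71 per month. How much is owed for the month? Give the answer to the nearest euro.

First 300 kWh × €0.077 = €23.10
Next 700 kWh × €0.121 = €84.70
Remaining 1436 kWh × €0.192 = €275.71
Energy charge = €383.51; + service €7.71 = €391.22 ≈ €391

€391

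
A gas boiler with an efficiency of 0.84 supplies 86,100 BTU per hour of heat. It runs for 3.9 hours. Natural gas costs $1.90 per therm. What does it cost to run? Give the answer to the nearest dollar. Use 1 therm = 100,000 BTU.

Heat delivered = 86,100 BTU/h × 3.9 h = 335,790 BTU
Gas input = 335,790 / 0.84 = 399,750 BTU
= 399,750 / 100,000 = 3.998 therm
Cost = 3.998 × $1.90/therm = $7.60 ≈ $8

$8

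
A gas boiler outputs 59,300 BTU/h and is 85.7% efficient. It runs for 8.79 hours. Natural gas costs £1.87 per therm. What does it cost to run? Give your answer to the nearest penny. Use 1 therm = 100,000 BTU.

£11.37

Heat delivered = 59,300 BTU/h × 8.79 h = 521,247 BTU
Gas input = 521,247 / 0.857 = 608,223 BTU
= 608,223 / 100,000 = 6.082 therm
Cost = 6.082 × £1.87/therm = £11.37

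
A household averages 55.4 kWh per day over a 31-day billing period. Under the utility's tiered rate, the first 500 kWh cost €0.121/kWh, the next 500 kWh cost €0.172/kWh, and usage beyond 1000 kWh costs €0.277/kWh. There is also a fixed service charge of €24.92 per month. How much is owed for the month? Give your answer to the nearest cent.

€370.14

Usage = 55.4 kWh/day × 31 days = 1717.4 kWh
First 500 kWh × €0.121 = €60.50
Next 500 kWh × €0.172 = €86.00
Remaining 717.4 kWh × €0.277 = €198.72
Energy charge = €345.22; + service €24.92 = €370.14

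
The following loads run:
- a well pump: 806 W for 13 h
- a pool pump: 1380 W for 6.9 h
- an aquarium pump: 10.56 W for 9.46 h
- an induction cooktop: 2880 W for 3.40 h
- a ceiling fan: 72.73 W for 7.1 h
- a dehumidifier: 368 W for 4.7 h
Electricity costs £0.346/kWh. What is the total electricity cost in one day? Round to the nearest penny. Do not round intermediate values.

£11.12

well pump: 806 W × 13 h = 10,478 Wh = 10.48 kWh
pool pump: 1380 W × 6.9 h = 9,522 Wh = 9.522 kWh
aquarium pump: 10.56 W × 9.46 h = 100 Wh = 0.0999 kWh
induction cooktop: 2880 W × 3.40 h = 9,792 Wh = 9.792 kWh
ceiling fan: 72.73 W × 7.1 h = 516 Wh = 0.5164 kWh
dehumidifier: 368 W × 4.7 h = 1,730 Wh = 1.73 kWh
Total energy = 10.48 + 9.522 + 0.0999 + 9.792 + 0.5164 + 1.73 = 32.14 kWh
Cost = 32.14 kWh × £0.346 = £11.12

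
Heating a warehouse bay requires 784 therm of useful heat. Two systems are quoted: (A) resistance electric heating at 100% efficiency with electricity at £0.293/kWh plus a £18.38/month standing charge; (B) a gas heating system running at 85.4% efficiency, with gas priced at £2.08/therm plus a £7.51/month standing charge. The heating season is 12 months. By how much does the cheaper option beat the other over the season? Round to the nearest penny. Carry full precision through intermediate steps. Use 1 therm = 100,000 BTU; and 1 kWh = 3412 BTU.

Heat load = 784 therm × 100,000 = 78,400,000 BTU
Gas: input = 78,400,000 / 0.854 = 91,803,279 BTU = 918 therm → 918 × £2.08 = £1,909.51; + 12 × £7.51 standing = £1,999.63
Electric: 78,400,000 BTU / 3412 = 22,980 kWh → × £0.293 = £6,732.47; + 12 × £18.38 standing = £6,953.03
Difference = |£1,999.63 − £6,953.03| = £4,953.41

£4953.41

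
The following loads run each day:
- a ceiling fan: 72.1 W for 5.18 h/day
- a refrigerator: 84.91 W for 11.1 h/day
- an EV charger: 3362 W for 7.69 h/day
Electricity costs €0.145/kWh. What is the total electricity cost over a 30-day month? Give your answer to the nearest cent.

ceiling fan: 72.1 W × 5.18 h × 30 d = 11,204 Wh = 11.2 kWh
refrigerator: 84.91 W × 11.1 h × 30 d = 28,275 Wh = 28.28 kWh
EV charger: 3362 W × 7.69 h × 30 d = 775,613 Wh = 775.6 kWh
Total energy = 11.2 + 28.28 + 775.6 = 815.1 kWh
Cost = 815.1 kWh × €0.145 = €118.19

€118.19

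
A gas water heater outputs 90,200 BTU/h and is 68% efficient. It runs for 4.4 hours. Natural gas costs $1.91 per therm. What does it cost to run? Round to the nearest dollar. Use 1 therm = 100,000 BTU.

Heat delivered = 90,200 BTU/h × 4.4 h = 396,880 BTU
Gas input = 396,880 / 0.68 = 583,647 BTU
= 583,647 / 100,000 = 5.836 therm
Cost = 5.836 × $1.91/therm = $11.15 ≈ $11

$11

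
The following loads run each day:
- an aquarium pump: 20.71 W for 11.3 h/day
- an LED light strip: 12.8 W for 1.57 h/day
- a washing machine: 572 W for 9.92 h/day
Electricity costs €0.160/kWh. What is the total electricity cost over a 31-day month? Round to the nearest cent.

€29.40

aquarium pump: 20.71 W × 11.3 h × 31 d = 7,255 Wh = 7.255 kWh
LED light strip: 12.8 W × 1.57 h × 31 d = 623 Wh = 0.623 kWh
washing machine: 572 W × 9.92 h × 31 d = 175,901 Wh = 175.9 kWh
Total energy = 7.255 + 0.623 + 175.9 = 183.8 kWh
Cost = 183.8 kWh × €0.160 = €29.40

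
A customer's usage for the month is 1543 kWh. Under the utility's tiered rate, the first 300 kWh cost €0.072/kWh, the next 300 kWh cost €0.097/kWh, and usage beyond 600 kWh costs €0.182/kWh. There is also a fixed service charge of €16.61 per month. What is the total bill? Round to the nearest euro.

First 300 kWh × €0.072 = €21.60
Next 300 kWh × €0.097 = €29.10
Remaining 943 kWh × €0.182 = €171.63
Energy charge = €222.33; + service €16.61 = €238.94 ≈ €239

€239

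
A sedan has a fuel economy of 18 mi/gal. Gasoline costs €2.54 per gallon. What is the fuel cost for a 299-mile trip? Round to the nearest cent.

€42.19

Fuel = 299 mi / 18 mpg = 16.61 gal
Cost = 16.61 gal × €2.54/gal = €42.19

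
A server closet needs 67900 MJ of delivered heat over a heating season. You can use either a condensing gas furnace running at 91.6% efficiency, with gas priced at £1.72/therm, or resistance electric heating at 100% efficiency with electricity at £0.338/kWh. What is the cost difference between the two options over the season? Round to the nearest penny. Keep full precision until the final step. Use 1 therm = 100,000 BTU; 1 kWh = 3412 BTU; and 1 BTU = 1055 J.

Heat load = 67900 MJ = 67,900,000,000 J / 1055 = 64,360,190 BTU
Gas: input = 64,360,190 / 0.916 = 70,262,216 BTU = 702.6 therm → 702.6 × £1.72 = £1,208.51
Electric: 64,360,190 BTU / 3412 = 18,860 kWh → × £0.338 = £6,375.66
Difference = |£1,208.51 − £6,375.66| = £5,167.15

£5167.15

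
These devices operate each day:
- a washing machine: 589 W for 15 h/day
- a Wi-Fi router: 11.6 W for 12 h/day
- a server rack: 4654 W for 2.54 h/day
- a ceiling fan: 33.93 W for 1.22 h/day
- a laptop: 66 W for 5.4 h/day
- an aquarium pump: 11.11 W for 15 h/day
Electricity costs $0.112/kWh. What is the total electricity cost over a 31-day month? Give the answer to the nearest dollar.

washing machine: 589 W × 15 h × 31 d = 273,885 Wh = 273.9 kWh
Wi-Fi router: 11.6 W × 12 h × 31 d = 4,315 Wh = 4.315 kWh
server rack: 4654 W × 2.54 h × 31 d = 366,456 Wh = 366.5 kWh
ceiling fan: 33.93 W × 1.22 h × 31 d = 1,283 Wh = 1.283 kWh
laptop: 66 W × 5.4 h × 31 d = 11,048 Wh = 11.05 kWh
aquarium pump: 11.11 W × 15 h × 31 d = 5,166 Wh = 5.166 kWh
Total energy = 273.9 + 4.315 + 366.5 + 1.283 + 11.05 + 5.166 = 662.2 kWh
Cost = 662.2 kWh × $0.112 = $74.16 ≈ $74

$74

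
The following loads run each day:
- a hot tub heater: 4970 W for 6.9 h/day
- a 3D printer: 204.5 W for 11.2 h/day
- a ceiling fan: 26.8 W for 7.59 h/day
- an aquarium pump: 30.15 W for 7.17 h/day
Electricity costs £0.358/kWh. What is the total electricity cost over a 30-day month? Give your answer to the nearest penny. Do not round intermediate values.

hot tub heater: 4970 W × 6.9 h × 30 d = 1,028,790 Wh = 1,029 kWh
3D printer: 204.5 W × 11.2 h × 30 d = 68,712 Wh = 68.71 kWh
ceiling fan: 26.8 W × 7.59 h × 30 d = 6,102 Wh = 6.102 kWh
aquarium pump: 30.15 W × 7.17 h × 30 d = 6,485 Wh = 6.485 kWh
Total energy = 1,029 + 68.71 + 6.102 + 6.485 = 1,110 kWh
Cost = 1,110 kWh × £0.358 = £397.41

£397.41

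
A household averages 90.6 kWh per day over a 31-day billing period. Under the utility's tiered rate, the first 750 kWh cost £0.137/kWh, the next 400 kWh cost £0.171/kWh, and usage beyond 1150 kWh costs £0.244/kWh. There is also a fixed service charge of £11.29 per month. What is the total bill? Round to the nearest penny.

£587.14

Usage = 90.6 kWh/day × 31 days = 2808.6 kWh
First 750 kWh × £0.137 = £102.75
Next 400 kWh × £0.171 = £68.40
Remaining 1658.6 kWh × £0.244 = £404.70
Energy charge = £575.85; + service £11.29 = £587.14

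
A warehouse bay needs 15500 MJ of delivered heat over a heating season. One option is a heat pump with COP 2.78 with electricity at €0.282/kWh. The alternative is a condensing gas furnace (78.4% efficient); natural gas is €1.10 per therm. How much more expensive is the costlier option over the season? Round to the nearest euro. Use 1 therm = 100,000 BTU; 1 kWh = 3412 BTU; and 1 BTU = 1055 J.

€231

Heat load = 15500 MJ = 15,500,000,000 J / 1055 = 14,691,943 BTU
Gas: input = 14,691,943 / 0.784 = 18,739,723 BTU = 187.4 therm → 187.4 × €1.10 = €206.14
Heat pump: 14,691,943 BTU / 3412 = 4,306 kWh heat; / 2.78 = 1,549 kWh in → × €0.282 = €436.79
Difference = |€206.14 − €436.79| = €230.65 ≈ €231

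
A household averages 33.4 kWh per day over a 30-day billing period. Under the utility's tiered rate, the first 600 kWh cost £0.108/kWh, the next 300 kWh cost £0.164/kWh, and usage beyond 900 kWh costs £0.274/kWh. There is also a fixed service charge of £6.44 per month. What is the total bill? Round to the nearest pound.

Usage = 33.4 kWh/day × 30 days = 1002 kWh
First 600 kWh × £0.108 = £64.80
Next 300 kWh × £0.164 = £49.20
Remaining 102 kWh × £0.274 = £27.95
Energy charge = £141.95; + service £6.44 = £148.39 ≈ £148

£148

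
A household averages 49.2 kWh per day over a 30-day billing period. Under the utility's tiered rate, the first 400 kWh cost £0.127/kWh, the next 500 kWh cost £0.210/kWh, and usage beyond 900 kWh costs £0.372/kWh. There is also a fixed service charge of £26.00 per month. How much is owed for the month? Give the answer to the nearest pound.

Usage = 49.2 kWh/day × 30 days = 1476 kWh
First 400 kWh × £0.127 = £50.80
Next 500 kWh × £0.210 = £105.00
Remaining 576 kWh × £0.372 = £214.27
Energy charge = £370.07; + service £26.00 = £396.07 ≈ £396

£396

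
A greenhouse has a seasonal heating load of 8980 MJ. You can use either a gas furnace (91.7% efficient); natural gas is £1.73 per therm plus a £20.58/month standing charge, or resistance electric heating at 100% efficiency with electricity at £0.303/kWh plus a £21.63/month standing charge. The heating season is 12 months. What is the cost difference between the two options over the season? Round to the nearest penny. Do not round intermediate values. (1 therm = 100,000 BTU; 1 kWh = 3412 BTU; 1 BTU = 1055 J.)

Heat load = 8980 MJ = 8,980,000,000 J / 1055 = 8,511,848 BTU
Gas: input = 8,511,848 / 0.917 = 9,282,277 BTU = 92.82 therm → 92.82 × £1.73 = £160.58; + 12 × £20.58 standing = £407.54
Electric: 8,511,848 BTU / 3412 = 2,495 kWh → × £0.303 = £755.89; + 12 × £21.63 standing = £1,015.45
Difference = |£407.54 − £1,015.45| = £607.90

£607.90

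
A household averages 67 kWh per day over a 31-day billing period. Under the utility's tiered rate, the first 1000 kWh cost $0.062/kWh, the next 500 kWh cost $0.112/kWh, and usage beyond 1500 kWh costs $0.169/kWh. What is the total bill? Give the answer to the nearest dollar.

$216

Usage = 67 kWh/day × 31 days = 2077 kWh
First 1000 kWh × $0.062 = $62.00
Next 500 kWh × $0.112 = $56.00
Remaining 577 kWh × $0.169 = $97.51
Total = $215.51 ≈ $216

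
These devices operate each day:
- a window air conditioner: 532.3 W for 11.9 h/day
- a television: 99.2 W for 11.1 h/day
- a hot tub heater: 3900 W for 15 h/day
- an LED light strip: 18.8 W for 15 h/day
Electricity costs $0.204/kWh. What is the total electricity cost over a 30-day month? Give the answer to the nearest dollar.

window air conditioner: 532.3 W × 11.9 h × 30 d = 190,031 Wh = 190 kWh
television: 99.2 W × 11.1 h × 30 d = 33,034 Wh = 33.03 kWh
hot tub heater: 3900 W × 15 h × 30 d = 1,755,000 Wh = 1,755 kWh
LED light strip: 18.8 W × 15 h × 30 d = 8,460 Wh = 8.46 kWh
Total energy = 190 + 33.03 + 1,755 + 8.46 = 1,987 kWh
Cost = 1,987 kWh × $0.204 = $405.25 ≈ $405

$405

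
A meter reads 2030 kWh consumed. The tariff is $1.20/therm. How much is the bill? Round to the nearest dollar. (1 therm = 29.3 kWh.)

$83

2030 kWh × (0.03413 therm/kWh) = 69.28 therm
Cost = 69.28 therm × $1.20/therm = $83.14 ≈ $83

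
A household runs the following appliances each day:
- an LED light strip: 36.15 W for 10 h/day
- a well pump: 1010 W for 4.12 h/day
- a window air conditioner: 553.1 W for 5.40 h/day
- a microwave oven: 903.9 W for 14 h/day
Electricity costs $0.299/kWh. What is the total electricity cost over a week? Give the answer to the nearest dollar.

LED light strip: 36.15 W × 10 h × 7 d = 2,530 Wh = 2.53 kWh
well pump: 1010 W × 4.12 h × 7 d = 29,128 Wh = 29.13 kWh
window air conditioner: 553.1 W × 5.40 h × 7 d = 20,907 Wh = 20.91 kWh
microwave oven: 903.9 W × 14 h × 7 d = 88,582 Wh = 88.58 kWh
Total energy = 2.53 + 29.13 + 20.91 + 88.58 = 141.1 kWh
Cost = 141.1 kWh × $0.299 = $42.20 ≈ $42

$42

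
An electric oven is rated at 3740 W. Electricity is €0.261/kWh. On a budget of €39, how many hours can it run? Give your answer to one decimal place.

Energy budget = €39 / €0.261 per kWh = 149.4 kWh = 149,425 Wh
Runtime = 149,425 Wh / 3740 W = 39.95 h

40.0 h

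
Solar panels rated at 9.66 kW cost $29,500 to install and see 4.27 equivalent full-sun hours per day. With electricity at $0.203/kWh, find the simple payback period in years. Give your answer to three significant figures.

9.65 years

Daily generation = 9.66 kW × 4.27 h = 41.25 kWh
Annual generation = 41.25 × 365 = 15056 kWh
Annual savings = 15056 × $0.203 = $3,056.29
Payback = $29,500 / $3,056.29 = 9.65 years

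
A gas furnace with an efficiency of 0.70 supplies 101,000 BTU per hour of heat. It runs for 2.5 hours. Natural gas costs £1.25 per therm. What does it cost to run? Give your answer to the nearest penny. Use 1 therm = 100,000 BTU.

£4.51

Heat delivered = 101,000 BTU/h × 2.5 h = 252,500 BTU
Gas input = 252,500 / 0.70 = 360,714 BTU
= 360,714 / 100,000 = 3.607 therm
Cost = 3.607 × £1.25/therm = £4.51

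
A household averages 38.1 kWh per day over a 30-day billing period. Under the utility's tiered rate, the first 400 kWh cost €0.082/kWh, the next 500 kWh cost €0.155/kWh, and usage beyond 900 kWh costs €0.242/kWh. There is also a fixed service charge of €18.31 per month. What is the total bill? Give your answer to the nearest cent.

Usage = 38.1 kWh/day × 30 days = 1143 kWh
First 400 kWh × €0.082 = €32.80
Next 500 kWh × €0.155 = €77.50
Remaining 243 kWh × €0.242 = €58.81
Energy charge = €169.11; + service €18.31 = €187.42

€187.42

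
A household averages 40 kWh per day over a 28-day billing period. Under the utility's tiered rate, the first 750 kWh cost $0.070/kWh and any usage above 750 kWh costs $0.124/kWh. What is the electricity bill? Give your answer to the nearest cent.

Usage = 40 kWh/day × 28 days = 1120 kWh
First 750 kWh × $0.070 = $52.50
Remaining 370 kWh × $0.124 = $45.88
Total = $98.38

$98.38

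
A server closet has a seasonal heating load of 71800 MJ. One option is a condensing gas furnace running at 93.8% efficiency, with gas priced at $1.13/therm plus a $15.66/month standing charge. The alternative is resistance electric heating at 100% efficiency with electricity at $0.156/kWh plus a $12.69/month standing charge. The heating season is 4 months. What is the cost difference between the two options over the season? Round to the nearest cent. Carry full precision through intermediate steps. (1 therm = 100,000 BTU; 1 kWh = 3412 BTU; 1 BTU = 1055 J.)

Heat load = 71800 MJ = 71,800,000,000 J / 1055 = 68,056,872 BTU
Gas: input = 68,056,872 / 0.938 = 72,555,301 BTU = 725.6 therm → 725.6 × $1.13 = $819.87; + 4 × $15.66 standing = $882.51
Electric: 68,056,872 BTU / 3412 = 19,950 kWh → × $0.156 = $3,111.63; + 4 × $12.69 standing = $3,162.39
Difference = |$882.51 − $3,162.39| = $2,279.87

$2279.87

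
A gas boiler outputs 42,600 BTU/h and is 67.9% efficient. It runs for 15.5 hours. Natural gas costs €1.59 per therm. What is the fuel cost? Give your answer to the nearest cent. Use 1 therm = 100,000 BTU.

Heat delivered = 42,600 BTU/h × 15.5 h = 660,300 BTU
Gas input = 660,300 / 0.679 = 972,459 BTU
= 972,459 / 100,000 = 9.725 therm
Cost = 9.725 × €1.59/therm = €15.46

€15.46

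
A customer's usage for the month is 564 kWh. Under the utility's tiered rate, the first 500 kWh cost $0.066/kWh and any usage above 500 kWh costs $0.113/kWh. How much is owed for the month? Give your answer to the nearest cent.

First 500 kWh × $0.066 = $33.00
Remaining 64 kWh × $0.113 = $7.23
Total = $40.23

$40.23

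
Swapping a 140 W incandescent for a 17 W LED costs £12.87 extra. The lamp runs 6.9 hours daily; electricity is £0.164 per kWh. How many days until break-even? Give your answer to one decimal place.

Power saved = 140 − 17 = 123 W
Daily energy saved = 123 W × 6.9 h = 848.7 Wh = 0.8487 kWh
Daily savings = 0.8487 × £0.164 = £0.1392
Payback = £12.87 / £0.1392 per day = 92.47 days

92.5 days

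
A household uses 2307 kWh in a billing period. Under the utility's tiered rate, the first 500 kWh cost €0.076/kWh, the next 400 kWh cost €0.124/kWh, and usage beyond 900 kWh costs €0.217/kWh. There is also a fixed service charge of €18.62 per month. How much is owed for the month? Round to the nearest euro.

First 500 kWh × €0.076 = €38.00
Next 400 kWh × €0.124 = €49.60
Remaining 1407 kWh × €0.217 = €305.32
Energy charge = €392.92; + service €18.62 = €411.54 ≈ €412

€412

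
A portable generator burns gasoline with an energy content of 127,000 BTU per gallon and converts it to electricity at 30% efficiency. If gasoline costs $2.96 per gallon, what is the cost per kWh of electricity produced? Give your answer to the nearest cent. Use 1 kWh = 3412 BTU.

Electrical output per gallon = 127,000 BTU × 0.30 / 3412 BTU/kWh = 11.17 kWh
Cost per kWh = $2.96 / 11.17 kWh = $0.265

$0.27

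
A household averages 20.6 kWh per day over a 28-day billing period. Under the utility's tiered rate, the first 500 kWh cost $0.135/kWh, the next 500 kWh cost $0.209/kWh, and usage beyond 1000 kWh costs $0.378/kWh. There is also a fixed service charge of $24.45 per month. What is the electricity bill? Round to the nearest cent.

$108.00

Usage = 20.6 kWh/day × 28 days = 576.8 kWh
First 500 kWh × $0.135 = $67.50
Next 76.8 kWh × $0.209 = $16.05
Remaining tier: 0 kWh (not reached)
Energy charge = $83.55; + service $24.45 = $108.00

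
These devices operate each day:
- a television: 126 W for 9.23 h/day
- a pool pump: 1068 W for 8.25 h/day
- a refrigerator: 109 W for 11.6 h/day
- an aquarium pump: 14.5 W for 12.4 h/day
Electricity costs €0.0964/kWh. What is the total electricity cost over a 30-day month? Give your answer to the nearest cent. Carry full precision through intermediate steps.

television: 126 W × 9.23 h × 30 d = 34,889 Wh = 34.89 kWh
pool pump: 1068 W × 8.25 h × 30 d = 264,330 Wh = 264.3 kWh
refrigerator: 109 W × 11.6 h × 30 d = 37,932 Wh = 37.93 kWh
aquarium pump: 14.5 W × 12.4 h × 30 d = 5,394 Wh = 5.394 kWh
Total energy = 34.89 + 264.3 + 37.93 + 5.394 = 342.5 kWh
Cost = 342.5 kWh × €0.0964 = €33.02

€33.02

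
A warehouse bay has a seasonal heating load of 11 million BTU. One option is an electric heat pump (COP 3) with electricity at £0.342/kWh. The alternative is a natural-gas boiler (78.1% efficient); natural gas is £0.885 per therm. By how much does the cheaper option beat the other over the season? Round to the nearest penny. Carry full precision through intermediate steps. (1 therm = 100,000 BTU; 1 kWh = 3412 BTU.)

Heat load = 11 × 10⁶ BTU = 11,000,000 BTU
Gas: input = 11,000,000 / 0.781 = 14,084,507 BTU = 140.8 therm → 140.8 × £0.885 = £124.65
Heat pump: 11,000,000 BTU / 3412 = 3,224 kWh heat; / 3 = 1,075 kWh in → × £0.342 = £367.53
Difference = |£124.65 − £367.53| = £242.88

£242.88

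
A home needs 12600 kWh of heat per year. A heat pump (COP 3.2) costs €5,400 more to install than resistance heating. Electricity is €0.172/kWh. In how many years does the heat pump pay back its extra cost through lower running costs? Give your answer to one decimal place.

Resistance: 12600 kWh × €0.172 = €2,167.20/yr
Heat pump: 12600 / 3.2 = 3938 kWh in → × €0.172 = €677.25/yr
Annual savings = €1,489.95
Payback = €5,400 / €1,489.95 = 3.62 years

3.6 years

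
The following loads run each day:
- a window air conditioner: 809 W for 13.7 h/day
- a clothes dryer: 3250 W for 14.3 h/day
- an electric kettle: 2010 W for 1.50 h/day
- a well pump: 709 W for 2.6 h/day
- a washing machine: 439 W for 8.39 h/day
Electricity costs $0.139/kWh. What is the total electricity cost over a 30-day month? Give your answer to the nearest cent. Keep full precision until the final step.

$275.64

window air conditioner: 809 W × 13.7 h × 30 d = 332,499 Wh = 332.5 kWh
clothes dryer: 3250 W × 14.3 h × 30 d = 1,394,250 Wh = 1,394 kWh
electric kettle: 2010 W × 1.50 h × 30 d = 90,450 Wh = 90.45 kWh
well pump: 709 W × 2.6 h × 30 d = 55,302 Wh = 55.3 kWh
washing machine: 439 W × 8.39 h × 30 d = 110,496 Wh = 110.5 kWh
Total energy = 332.5 + 1,394 + 90.45 + 55.3 + 110.5 = 1,983 kWh
Cost = 1,983 kWh × $0.139 = $275.64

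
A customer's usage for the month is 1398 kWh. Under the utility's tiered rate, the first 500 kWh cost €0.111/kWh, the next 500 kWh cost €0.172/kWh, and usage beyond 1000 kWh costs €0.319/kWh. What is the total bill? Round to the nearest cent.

€268.46

First 500 kWh × €0.111 = €55.50
Next 500 kWh × €0.172 = €86.00
Remaining 398 kWh × €0.319 = €126.96
Total = €268.46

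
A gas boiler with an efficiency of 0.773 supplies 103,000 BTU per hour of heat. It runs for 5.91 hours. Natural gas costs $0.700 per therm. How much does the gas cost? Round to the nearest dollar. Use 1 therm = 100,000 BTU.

Heat delivered = 103,000 BTU/h × 5.91 h = 608,730 BTU
Gas input = 608,730 / 0.773 = 787,490 BTU
= 787,490 / 100,000 = 7.875 therm
Cost = 7.875 × $0.700/therm = $5.51 ≈ $6

$6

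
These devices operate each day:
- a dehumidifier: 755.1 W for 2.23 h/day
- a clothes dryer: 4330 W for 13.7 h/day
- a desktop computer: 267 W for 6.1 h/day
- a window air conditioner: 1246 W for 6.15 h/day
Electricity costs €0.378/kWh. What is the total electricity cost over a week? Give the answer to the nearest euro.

€186

dehumidifier: 755.1 W × 2.23 h × 7 d = 11,787 Wh = 11.79 kWh
clothes dryer: 4330 W × 13.7 h × 7 d = 415,247 Wh = 415.2 kWh
desktop computer: 267 W × 6.1 h × 7 d = 11,401 Wh = 11.4 kWh
window air conditioner: 1246 W × 6.15 h × 7 d = 53,640 Wh = 53.64 kWh
Total energy = 11.79 + 415.2 + 11.4 + 53.64 = 492.1 kWh
Cost = 492.1 kWh × €0.378 = €186.00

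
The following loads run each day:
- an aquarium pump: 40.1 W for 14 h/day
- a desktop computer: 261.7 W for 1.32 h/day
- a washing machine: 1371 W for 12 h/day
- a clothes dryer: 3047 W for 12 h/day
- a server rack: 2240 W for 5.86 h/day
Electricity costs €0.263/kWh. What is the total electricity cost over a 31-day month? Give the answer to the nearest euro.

aquarium pump: 40.1 W × 14 h × 31 d = 17,403 Wh = 17.4 kWh
desktop computer: 261.7 W × 1.32 h × 31 d = 10,709 Wh = 10.71 kWh
washing machine: 1371 W × 12 h × 31 d = 510,012 Wh = 510 kWh
clothes dryer: 3047 W × 12 h × 31 d = 1,133,484 Wh = 1,133 kWh
server rack: 2240 W × 5.86 h × 31 d = 406,918 Wh = 406.9 kWh
Total energy = 17.4 + 10.71 + 510 + 1,133 + 406.9 = 2,079 kWh
Cost = 2,079 kWh × €0.263 = €546.65 ≈ €547

€547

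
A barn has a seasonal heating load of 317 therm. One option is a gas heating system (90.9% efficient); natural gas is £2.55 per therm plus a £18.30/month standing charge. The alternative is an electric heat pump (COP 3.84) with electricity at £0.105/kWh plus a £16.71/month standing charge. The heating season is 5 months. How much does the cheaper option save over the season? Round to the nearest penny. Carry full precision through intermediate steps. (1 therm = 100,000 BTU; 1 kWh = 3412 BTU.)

£643.18

Heat load = 317 therm × 100,000 = 31,700,000 BTU
Gas: input = 31,700,000 / 0.909 = 34,873,487 BTU = 348.7 therm → 348.7 × £2.55 = £889.27; + 5 × £18.30 standing = £980.77
Heat pump: 31,700,000 BTU / 3412 = 9,291 kWh heat; / 3.84 = 2,419 kWh in → × £0.105 = £254.04; + 5 × £16.71 standing = £337.59
Difference = |£980.77 − £337.59| = £643.18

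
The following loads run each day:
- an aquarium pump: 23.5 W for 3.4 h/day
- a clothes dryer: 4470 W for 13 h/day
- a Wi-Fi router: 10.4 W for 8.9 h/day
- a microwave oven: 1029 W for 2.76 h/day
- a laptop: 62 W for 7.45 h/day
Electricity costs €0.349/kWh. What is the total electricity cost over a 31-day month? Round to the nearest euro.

€666

aquarium pump: 23.5 W × 3.4 h × 31 d = 2,477 Wh = 2.477 kWh
clothes dryer: 4470 W × 13 h × 31 d = 1,801,410 Wh = 1,801 kWh
Wi-Fi router: 10.4 W × 8.9 h × 31 d = 2,869 Wh = 2.869 kWh
microwave oven: 1029 W × 2.76 h × 31 d = 88,041 Wh = 88.04 kWh
laptop: 62 W × 7.45 h × 31 d = 14,319 Wh = 14.32 kWh
Total energy = 2.477 + 1,801 + 2.869 + 88.04 + 14.32 = 1,909 kWh
Cost = 1,909 kWh × €0.349 = €666.28 ≈ €666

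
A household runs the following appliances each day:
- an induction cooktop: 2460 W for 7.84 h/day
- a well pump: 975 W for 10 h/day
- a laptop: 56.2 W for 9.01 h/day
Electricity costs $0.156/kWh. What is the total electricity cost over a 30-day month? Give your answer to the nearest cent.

$138.26

induction cooktop: 2460 W × 7.84 h × 30 d = 578,592 Wh = 578.6 kWh
well pump: 975 W × 10 h × 30 d = 292,500 Wh = 292.5 kWh
laptop: 56.2 W × 9.01 h × 30 d = 15,191 Wh = 15.19 kWh
Total energy = 578.6 + 292.5 + 15.19 = 886.3 kWh
Cost = 886.3 kWh × $0.156 = $138.26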